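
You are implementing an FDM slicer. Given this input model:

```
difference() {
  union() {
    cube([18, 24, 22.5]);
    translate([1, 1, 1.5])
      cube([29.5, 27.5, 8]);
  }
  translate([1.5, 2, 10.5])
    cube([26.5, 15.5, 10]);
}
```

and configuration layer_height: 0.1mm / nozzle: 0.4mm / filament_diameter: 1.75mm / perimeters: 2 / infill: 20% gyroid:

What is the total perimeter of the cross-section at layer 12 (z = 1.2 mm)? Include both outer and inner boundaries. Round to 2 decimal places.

84.00 mm

At z = 1.2 mm: the 18×24 cube contributes its full rectangle (perimeter 84.00 mm); the cube at (1, 1) is absent (z outside [1.5, 9.5]); Merging all regions: only the 18×24 cube is present, so the union is just that shape — boundary = 84.00 mm; the cube at (1.5, 2) does not reach this height (z outside [10.5, 20.5]); Taking the first minus the rest: none of the subtracted shapes is present at this height, so the result so far is unchanged — boundary = 84.00 mm. Overall, the cross-section is a single solid region. Total boundary length (outer) = 84.00 mm.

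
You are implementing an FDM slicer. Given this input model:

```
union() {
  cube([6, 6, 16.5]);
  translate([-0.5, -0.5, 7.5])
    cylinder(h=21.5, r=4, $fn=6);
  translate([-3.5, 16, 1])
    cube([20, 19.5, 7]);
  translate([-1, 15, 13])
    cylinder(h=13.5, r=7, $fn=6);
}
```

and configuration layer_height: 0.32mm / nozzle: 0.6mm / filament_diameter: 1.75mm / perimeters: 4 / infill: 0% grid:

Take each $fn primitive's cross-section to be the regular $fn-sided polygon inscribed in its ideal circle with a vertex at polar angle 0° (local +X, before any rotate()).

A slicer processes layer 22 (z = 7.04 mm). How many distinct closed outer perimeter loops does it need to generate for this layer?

At z = 7.04 mm: the cube (footprint 6×6) is included at this height; the cylinder at (-0.5, -0.5) does not reach this height (z outside [7.5, 29]); the 20×19.5 cube at (-3.5, 16) contributes its full rectangle; the cylinder at (-1, 15) is not intersected at this z (z outside [13, 26.5]); Taking the union: the 2 present regions are separate (no shared area or edge), so areas and boundary lengths simply add and each stays a separate island — 2 connected regions. The result has 2 disconnected regions.

2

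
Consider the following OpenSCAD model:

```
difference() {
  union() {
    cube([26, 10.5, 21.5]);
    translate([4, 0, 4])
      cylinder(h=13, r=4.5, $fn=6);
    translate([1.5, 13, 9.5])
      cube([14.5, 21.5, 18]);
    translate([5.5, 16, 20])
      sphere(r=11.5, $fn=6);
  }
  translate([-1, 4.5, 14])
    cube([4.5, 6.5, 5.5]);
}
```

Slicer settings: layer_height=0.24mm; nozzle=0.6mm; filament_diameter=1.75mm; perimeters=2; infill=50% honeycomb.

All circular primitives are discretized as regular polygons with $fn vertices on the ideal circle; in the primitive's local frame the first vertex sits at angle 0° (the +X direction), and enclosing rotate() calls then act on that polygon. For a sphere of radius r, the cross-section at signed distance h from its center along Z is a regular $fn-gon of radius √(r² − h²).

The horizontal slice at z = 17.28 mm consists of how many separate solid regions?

1

At z = 17.28 mm: the 26×10.5 cube contributes its full rectangle; the cylinder at (4, 0) does not reach this height (z outside [4, 17]); the cube at (1.5, 13) (footprint 14.5×21.5) is included at this height; the r=11.5 sphere at (5.5, 16) slices to a regular 6-gon of circumradius 11.174 (√(r²−h²) with h=2.72 from center); Combining (union): the regions partially overlap (shared area 213.28 mm²), so overlapping operands fuse into one piece — 1 connected region; the cube at (-1, 4.5) (footprint 4.5×6.5) is included at this height; Subtracting the remaining from the first: starting from the result so far, the 4.5×6.5 cube at (-1, 4.5) partially overlaps it — only the 26.70 mm² overlap (of its 29.25 mm²) is removed, clipping the outline — 1 connected region. The result has 1 disconnected region.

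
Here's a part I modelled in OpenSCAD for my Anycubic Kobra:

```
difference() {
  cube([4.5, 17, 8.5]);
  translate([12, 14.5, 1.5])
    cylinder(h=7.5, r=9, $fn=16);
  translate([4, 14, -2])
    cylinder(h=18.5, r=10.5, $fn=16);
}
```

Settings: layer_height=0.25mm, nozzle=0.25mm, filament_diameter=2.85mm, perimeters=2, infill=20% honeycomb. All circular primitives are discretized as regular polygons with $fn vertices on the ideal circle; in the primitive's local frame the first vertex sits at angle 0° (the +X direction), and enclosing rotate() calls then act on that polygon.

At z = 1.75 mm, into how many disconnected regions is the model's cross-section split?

1

At z = 1.75 mm: the cube is present — its section is the full 4.5×17 rectangle; the r=9 cylinder at (12, 14.5) contributes a regular 16-gon of circumradius 9; the r=10.5 cylinder at (4, 14) gives a regular 16-gon of circumradius 10.5 (constant along its height); Subtracting the remaining from the first: starting from the 4.5×17 cube, the r=9 cylinder at (12, 14.5) partially overlaps it — only the 7.61 mm² overlap (of its 247.98 mm²) is removed, clipping the outline; the r=10.5 cylinder at (4, 14) partially overlaps it — only the 51.52 mm² overlap (of its 337.53 mm²) is removed, clipping the outline — 1 connected region. The result has 1 disconnected region.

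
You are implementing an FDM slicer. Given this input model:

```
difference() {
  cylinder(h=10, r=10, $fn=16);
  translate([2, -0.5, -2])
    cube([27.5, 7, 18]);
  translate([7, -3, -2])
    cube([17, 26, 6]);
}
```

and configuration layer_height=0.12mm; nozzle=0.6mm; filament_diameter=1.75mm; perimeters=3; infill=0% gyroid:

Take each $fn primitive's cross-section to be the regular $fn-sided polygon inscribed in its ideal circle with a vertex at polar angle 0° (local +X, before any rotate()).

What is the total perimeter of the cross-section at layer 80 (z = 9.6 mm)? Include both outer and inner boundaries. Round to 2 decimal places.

At z = 9.6 mm: the cylinder: section is a regular 16-gon, circumradius r=10 (perimeter = 2·16·10.000·sin(180°/16) = 62.43 mm); the cube at (2, -0.5) is present — its section is the full 27.5×7 rectangle (perimeter 69.00 mm); the cube at (7, -3) is not intersected at this z (z outside [-2, 4]); After the difference (first − rest): starting from the r=10 cylinder, the 27.5×7 cube at (2, -0.5) partially overlaps it — only the 50.10 mm² overlap (of its 192.50 mm²) is removed, clipping the outline — boundary = 75.16 mm. Overall, the cross-section is a single solid region. Total boundary length (outer) = 75.16 mm.

75.16 mm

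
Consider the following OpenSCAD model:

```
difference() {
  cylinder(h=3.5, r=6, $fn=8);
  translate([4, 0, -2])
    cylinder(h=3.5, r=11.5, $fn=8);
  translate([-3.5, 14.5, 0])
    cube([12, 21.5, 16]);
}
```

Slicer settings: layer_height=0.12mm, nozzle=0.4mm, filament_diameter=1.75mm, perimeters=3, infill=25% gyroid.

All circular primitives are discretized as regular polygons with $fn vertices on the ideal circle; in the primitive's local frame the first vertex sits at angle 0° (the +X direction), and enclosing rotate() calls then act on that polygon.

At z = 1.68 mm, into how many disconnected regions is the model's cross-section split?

1

At z = 1.68 mm: the cylinder: section is a regular 8-gon, circumradius r=6; the cylinder at (4, 0) is absent (z outside [-2, 1.5]); the cube at (-3.5, 14.5) (footprint 12×21.5) is included at this height; Subtracting the remaining from the first: starting from the r=6 cylinder, the 12×21.5 cube at (-3.5, 14.5) misses the remaining region (no effect) — 1 connected region. The result has 1 disconnected region.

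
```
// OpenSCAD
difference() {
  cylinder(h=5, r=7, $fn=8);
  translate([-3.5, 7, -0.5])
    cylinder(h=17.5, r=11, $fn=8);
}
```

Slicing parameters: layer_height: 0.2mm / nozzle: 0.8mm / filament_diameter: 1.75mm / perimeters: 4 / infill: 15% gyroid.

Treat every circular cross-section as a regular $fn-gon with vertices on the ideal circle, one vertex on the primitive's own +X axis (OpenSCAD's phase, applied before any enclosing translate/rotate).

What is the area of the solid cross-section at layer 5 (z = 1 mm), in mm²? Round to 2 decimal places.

44.23 mm²

At z = 1 mm: the cylinder: section is a regular 8-gon, circumradius r=7 (area = (8/2)·7.000²·sin(360°/8) = 138.59 mm²); the cylinder at (-3.5, 7): section is a regular 8-gon, circumradius r=11 (area = (8/2)·11.000²·sin(360°/8) = 342.24 mm²); Subtracting the remaining from the first: starting from the r=7 cylinder (138.59 mm²), the r=11 cylinder at (-3.5, 7) partially overlaps it — only the 94.37 mm² overlap (of its 342.24 mm²) is removed, clipping the outline — area = 44.23 mm². Overall, the cross-section is a single solid region. Net area = 44.23 mm².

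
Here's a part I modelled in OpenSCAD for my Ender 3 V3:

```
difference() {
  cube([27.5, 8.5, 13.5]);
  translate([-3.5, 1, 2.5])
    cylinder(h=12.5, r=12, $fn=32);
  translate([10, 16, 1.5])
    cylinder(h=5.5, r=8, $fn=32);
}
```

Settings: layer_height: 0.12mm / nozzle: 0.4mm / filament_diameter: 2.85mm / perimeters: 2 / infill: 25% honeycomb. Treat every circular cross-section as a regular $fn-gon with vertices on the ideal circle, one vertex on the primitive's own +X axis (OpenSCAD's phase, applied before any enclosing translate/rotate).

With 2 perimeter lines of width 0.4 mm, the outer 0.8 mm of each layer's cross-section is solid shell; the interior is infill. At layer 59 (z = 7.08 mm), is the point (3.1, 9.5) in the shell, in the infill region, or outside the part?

At z = 7.08 mm: the 27.5×8.5 cube contributes its full rectangle; the r=12 cylinder at (-3.5, 1) contributes a regular 32-gon of circumradius 12; the cylinder at (10, 16) is not intersected at this z (z outside [1.5, 7]); After the difference (first − rest): starting from the 27.5×8.5 cube, the r=12 cylinder at (-3.5, 1) partially overlaps it — only the 65.63 mm² overlap (of its 449.49 mm²) is removed, clipping the outline — 1 connected region. Overall, the cross-section is a single solid region. The nearest boundary edge runs (6.48, 7.67)→(5.79, 8.50); distance from the point to it = 2.87 mm. The point is not inside any of the regions above, so it lies outside the cross-section (2.87 mm from the nearest boundary).

outside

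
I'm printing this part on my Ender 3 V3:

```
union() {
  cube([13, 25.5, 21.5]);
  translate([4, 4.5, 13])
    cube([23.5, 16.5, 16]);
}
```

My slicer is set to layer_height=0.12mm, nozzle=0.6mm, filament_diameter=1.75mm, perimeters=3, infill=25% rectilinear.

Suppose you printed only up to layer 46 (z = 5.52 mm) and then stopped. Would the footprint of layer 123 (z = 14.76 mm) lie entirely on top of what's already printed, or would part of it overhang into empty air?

Compare the two slices. At z = 5.52: the cube is present — its section is the full 13×25.5 rectangle (area 331.50 mm²); the cube at (4, 4.5) is absent (z outside [13, 29]); Merging all regions: only the 13×25.5 cube is present, so the union is just that shape — area = 331.50 mm². At z = 14.76: the cube is present — its section is the full 13×25.5 rectangle (area 331.50 mm²); the 23.5×16.5 cube at (4, 4.5) contributes its full rectangle (area 387.75 mm²); Taking the union: the regions partially overlap — summed areas 719.25 mm² minus the doubly-counted overlap 148.50 mm² gives 570.75 mm² — area = 570.75 mm². Checking containment: at z = 14.76 the cross-section extends beyond the z = 5.52 cross-section by about 239.25 mm².

part overhangs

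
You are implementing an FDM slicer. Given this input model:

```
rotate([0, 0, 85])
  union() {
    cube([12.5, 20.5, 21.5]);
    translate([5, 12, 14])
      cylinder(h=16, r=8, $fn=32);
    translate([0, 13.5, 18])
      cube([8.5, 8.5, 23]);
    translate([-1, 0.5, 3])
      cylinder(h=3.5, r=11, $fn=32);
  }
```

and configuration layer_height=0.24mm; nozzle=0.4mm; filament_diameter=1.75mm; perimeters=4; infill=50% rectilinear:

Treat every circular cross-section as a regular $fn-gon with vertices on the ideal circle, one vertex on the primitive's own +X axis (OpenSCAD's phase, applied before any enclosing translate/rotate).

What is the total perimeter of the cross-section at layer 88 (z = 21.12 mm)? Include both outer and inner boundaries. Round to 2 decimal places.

At z = 21.12 mm: the 12.5×20.5 cube contributes its full rectangle (perimeter 66.00 mm); the r=8 cylinder at (5, 12) contributes a regular 32-gon of circumradius 8 (perimeter = 2·32·8.000·sin(180°/32) = 50.18 mm); the cube at (0, 13.5) is present — its section is the full 8.5×8.5 rectangle (perimeter 34.00 mm); the cylinder at (-1, 0.5) is absent (z outside [3, 6.5]); Merging all regions: the regions partially overlap (shared area 231.83 mm²), so the edge portions inside another operand are dropped and the merged outline is re-measured after clipping — boundary = 70.97 mm; (whole slice rotated 85° about Z — lengths, areas and connectivity unchanged). Overall, the cross-section is a single solid region. Total boundary length (outer) = 70.97 mm.

70.97 mm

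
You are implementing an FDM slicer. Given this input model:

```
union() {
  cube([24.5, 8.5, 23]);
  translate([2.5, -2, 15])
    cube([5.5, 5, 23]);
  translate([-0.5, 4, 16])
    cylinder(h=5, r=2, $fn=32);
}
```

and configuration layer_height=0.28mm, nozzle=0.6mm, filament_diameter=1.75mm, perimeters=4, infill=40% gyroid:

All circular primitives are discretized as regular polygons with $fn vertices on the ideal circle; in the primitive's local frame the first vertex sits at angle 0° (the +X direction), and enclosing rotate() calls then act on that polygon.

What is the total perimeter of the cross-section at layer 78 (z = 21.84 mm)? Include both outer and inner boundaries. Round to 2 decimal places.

At z = 21.84 mm: the cube is present — its section is the full 24.5×8.5 rectangle (perimeter 66.00 mm); the cube at (2.5, -2) is present — its section is the full 5.5×5 rectangle (perimeter 21.00 mm); the cylinder at (-0.5, 4) does not reach this height (z outside [16, 21]); Combining (union): the regions partially overlap (shared area 16.50 mm²), so the edge portions inside another operand are dropped and the merged outline is re-measured after clipping — boundary = 70.00 mm. Overall, the cross-section is a single solid region. Total boundary length (outer) = 70.00 mm.

70.00 mm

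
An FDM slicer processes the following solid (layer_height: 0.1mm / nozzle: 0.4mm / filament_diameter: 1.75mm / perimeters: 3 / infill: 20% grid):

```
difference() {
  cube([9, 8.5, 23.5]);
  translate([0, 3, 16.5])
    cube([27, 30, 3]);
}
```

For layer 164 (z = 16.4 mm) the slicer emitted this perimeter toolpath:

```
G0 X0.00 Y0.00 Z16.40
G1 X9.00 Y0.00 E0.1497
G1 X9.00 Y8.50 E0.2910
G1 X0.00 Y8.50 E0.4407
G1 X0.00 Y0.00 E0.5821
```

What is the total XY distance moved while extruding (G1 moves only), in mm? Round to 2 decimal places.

Sum the Euclidean lengths of each G1 segment: total = 35.00 mm.

35.00 mm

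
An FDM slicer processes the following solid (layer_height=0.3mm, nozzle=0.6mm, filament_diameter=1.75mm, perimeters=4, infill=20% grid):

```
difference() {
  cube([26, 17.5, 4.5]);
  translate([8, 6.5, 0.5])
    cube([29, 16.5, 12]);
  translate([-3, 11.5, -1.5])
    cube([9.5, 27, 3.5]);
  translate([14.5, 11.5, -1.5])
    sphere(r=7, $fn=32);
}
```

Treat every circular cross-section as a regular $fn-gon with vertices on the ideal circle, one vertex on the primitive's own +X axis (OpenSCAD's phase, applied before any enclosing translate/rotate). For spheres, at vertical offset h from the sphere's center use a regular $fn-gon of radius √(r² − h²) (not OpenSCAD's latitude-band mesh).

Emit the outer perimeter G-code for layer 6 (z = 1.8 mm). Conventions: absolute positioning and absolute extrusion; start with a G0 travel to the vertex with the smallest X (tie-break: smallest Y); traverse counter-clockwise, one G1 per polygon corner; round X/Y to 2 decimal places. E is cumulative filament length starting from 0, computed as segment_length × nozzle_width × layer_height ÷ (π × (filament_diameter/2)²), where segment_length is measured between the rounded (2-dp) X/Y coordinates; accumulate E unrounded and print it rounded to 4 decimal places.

G0 X0.00 Y0.00 Z1.80
G1 X26.00 Y0.00 E1.9457
G1 X26.00 Y6.50 E2.4321
G1 X18.09 Y6.50 E3.0241
G1 X17.93 Y6.37 E3.0395
G1 X16.86 Y5.80 E3.1302
G1 X15.70 Y5.45 E3.2209
G1 X14.50 Y5.33 E3.3112
G1 X13.30 Y5.45 E3.4014
G1 X12.14 Y5.80 E3.4921
G1 X11.07 Y6.37 E3.5828
G1 X10.91 Y6.50 E3.5983
G1 X8.00 Y6.50 E3.8160
G1 X8.00 Y17.50 E4.6392
G1 X6.50 Y17.50 E4.7515
G1 X6.50 Y11.50 E5.2005
G1 X0.00 Y11.50 E5.6869
G1 X0.00 Y0.00 E6.5475

At z = 1.8 mm: the 26×17.5 cube contributes its full rectangle; the cube at (8, 6.5) (footprint 29×16.5) is included at this height; the cube at (-3, 11.5) (footprint 9.5×27) is included at this height; the r=7 sphere at (14.5, 11.5) slices to a regular 32-gon of circumradius 6.173 (√(r²−h²) with h=3.3 from center); Subtracting the remaining from the first: starting from the 26×17.5 cube, the 29×16.5 cube at (8, 6.5) partially overlaps it — only the 198.00 mm² overlap (of its 478.50 mm²) is removed, clipping the outline; the 9.5×27 cube at (-3, 11.5) partially overlaps it — only the 39.00 mm² overlap (of its 256.50 mm²) is removed, clipping the outline; the r=7 sphere at (14.5, 11.5) partially overlaps it — only the 5.63 mm² overlap (of its 118.96 mm²) is removed, clipping the outline — 1 connected region. The outline is a single polygon with 17 vertices. Extrusion per mm of travel: 0.6 × 0.3 / (π × 0.875²) = 0.074835. Accumulating E over each segment gives final E = 6.5475.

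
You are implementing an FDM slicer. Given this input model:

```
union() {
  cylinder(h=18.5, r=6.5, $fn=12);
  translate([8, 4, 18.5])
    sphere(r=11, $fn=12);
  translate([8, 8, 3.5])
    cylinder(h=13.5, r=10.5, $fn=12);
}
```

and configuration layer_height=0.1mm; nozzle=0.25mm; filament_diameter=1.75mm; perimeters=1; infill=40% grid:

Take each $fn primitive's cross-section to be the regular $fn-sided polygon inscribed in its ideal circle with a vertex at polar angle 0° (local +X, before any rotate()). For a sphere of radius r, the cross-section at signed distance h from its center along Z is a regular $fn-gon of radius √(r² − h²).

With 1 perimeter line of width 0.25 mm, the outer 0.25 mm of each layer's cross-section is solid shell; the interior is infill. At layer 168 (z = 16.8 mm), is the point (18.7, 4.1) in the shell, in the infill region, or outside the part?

shell

At z = 16.8 mm: the r=6.5 cylinder contributes a regular 12-gon of circumradius 6.5; the r=11 sphere at (8, 4) slices to a regular 12-gon of circumradius 10.868 (√(r²−h²) with h=1.7 from center); the cylinder at (8, 8): section is a regular 12-gon, circumradius r=10.5; Combining (union): the regions partially overlap (shared area 335.24 mm²), so overlapping operands fuse into one piece — 1 connected region. Overall, the cross-section is a single solid region. The nearest boundary edge runs (18.15, 6.69)→(18.87, 4.00); distance from the point to it = 0.14 mm. The point is inside the cross-section, 0.14 mm from the nearest boundary — within the 0.25 mm shell band (1 × 0.25).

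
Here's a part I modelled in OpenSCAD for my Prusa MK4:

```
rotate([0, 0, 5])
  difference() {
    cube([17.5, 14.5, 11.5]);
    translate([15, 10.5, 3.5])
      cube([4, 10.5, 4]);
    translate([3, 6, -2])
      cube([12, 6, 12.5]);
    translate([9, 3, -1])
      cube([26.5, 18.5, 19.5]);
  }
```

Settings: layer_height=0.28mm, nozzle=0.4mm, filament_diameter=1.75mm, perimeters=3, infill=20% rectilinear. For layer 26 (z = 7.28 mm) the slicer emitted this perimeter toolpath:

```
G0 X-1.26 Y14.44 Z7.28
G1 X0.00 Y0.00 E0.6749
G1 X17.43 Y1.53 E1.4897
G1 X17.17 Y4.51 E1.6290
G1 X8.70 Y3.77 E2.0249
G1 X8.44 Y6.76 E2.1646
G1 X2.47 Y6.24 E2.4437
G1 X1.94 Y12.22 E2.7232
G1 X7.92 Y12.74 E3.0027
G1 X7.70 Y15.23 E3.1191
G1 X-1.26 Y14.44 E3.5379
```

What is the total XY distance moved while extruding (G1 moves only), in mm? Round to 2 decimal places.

Sum the Euclidean lengths of each G1 segment: total = 75.98 mm.

75.98 mm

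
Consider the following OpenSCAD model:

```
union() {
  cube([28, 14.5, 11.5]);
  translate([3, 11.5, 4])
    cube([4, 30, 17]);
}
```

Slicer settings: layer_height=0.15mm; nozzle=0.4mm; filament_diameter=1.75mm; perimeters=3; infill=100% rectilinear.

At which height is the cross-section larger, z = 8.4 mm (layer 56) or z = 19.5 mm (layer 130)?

Layer 56 (z = 8.4): the cube (footprint 28×14.5) is included at this height (area 406.00 mm²); the cube at (3, 11.5) (footprint 4×30) is included at this height (area 120.00 mm²); Combining (union): the regions partially overlap — summed areas 526.00 mm² minus the doubly-counted overlap 12.00 mm² gives 514.00 mm² — area = 514.00 mm². So its area = 514.00 mm². Layer 130 (z = 19.5): the cube is not intersected at this z (z outside [0, 11.5]); the 4×30 cube at (3, 11.5) contributes its full rectangle (area 120.00 mm²); Merging all regions: only the 4×30 cube at (3, 11.5) is present, so the union is just that shape — area = 120.00 mm². So its area = 120.00 mm². Layer 56 is larger (514.00 vs 120.00 mm²).

layer 56 (z = 8.4 mm)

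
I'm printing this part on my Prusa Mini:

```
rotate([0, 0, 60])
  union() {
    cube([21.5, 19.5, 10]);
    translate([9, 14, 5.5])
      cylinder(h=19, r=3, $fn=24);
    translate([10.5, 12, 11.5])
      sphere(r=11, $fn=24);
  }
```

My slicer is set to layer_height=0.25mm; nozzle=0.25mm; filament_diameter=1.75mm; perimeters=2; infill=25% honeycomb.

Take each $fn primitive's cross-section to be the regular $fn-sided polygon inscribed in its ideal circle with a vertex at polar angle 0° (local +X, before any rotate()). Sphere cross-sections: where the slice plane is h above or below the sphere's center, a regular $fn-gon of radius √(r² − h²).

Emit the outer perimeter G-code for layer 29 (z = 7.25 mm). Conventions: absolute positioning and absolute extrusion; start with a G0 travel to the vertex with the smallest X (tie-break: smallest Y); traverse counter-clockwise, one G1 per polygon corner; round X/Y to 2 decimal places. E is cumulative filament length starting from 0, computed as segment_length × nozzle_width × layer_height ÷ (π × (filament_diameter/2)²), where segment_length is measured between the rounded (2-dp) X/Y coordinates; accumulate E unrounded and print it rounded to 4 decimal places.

At z = 7.25 mm: the cube is present — its section is the full 21.5×19.5 rectangle; the r=3 cylinder at (9, 14) contributes a regular 24-gon of circumradius 3; the r=11 sphere at (10.5, 12) contributes a regular 24-gon of circumradius √(11²−4.25²) = 10.146; Taking the union: the regions partially overlap (shared area 323.74 mm²), so overlapping operands fuse into one piece — 1 connected region; (whole slice rotated 60° about Z — lengths, areas and connectivity unchanged). The outline is a single polygon with 11 vertices. Extrusion per mm of travel: 0.25 × 0.25 / (π × 0.875²) = 0.025984. Accumulating E over each segment gives final E = 2.1653.

G0 X-16.89 Y9.75 Z7.25
G1 X0.00 Y0.00 E0.5068
G1 X10.75 Y18.62 E1.0654
G1 X-6.14 Y28.37 E1.5722
G1 X-8.26 Y24.69 E1.6825
G1 X-10.22 Y23.88 E1.7376
G1 X-12.32 Y22.27 E1.8064
G1 X-13.93 Y20.17 E1.8752
G1 X-14.94 Y17.72 E1.9440
G1 X-15.29 Y15.09 E2.0130
G1 X-15.01 Y13.00 E2.0678
G1 X-16.89 Y9.75 E2.1653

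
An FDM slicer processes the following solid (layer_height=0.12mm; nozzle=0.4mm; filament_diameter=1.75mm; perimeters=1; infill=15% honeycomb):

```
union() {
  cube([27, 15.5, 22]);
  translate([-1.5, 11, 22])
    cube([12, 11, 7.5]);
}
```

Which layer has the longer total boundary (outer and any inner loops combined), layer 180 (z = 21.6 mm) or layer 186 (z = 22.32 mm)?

layer 180 (z = 21.6 mm)

Layer 180 (z = 21.6): the cube is present — its section is the full 27×15.5 rectangle (perimeter 85.00 mm); the cube at (-1.5, 11) is absent (z outside [22, 29.5]); Taking the union: only the 27×15.5 cube is present, so the union is just that shape — boundary = 85.00 mm. So its perimeter = 85.00 mm. Layer 186 (z = 22.32): the cube does not reach this height (z outside [0, 22]); the cube at (-1.5, 11) is present — its section is the full 12×11 rectangle (perimeter 46.00 mm); Merging all regions: only the 12×11 cube at (-1.5, 11) is present, so the union is just that shape — boundary = 46.00 mm. So its perimeter = 46.00 mm. Layer 180 is larger (85.00 vs 46.00 mm).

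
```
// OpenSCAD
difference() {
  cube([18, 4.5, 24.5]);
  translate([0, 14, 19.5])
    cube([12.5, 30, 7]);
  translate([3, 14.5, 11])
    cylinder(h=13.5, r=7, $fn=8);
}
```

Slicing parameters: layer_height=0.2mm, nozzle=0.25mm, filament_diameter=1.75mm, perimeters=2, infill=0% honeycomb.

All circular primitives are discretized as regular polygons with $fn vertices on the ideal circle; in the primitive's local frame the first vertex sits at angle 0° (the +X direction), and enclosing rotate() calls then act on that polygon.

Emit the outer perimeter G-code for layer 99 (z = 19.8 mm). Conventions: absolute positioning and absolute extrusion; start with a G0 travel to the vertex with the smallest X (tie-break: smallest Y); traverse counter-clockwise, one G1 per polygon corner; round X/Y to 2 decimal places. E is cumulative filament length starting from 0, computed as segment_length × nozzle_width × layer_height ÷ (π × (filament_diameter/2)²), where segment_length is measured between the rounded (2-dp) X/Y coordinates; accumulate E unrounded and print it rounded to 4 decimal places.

G0 X0.00 Y0.00 Z19.80
G1 X18.00 Y0.00 E0.3742
G1 X18.00 Y4.50 E0.4677
G1 X0.00 Y4.50 E0.8419
G1 X0.00 Y0.00 E0.9354

At z = 19.8 mm: the cube (footprint 18×4.5) is included at this height; the cube at (0, 14) is present — its section is the full 12.5×30 rectangle; the r=7 cylinder at (3, 14.5) gives a regular 8-gon of circumradius 7 (constant along its height); After the difference (first − rest): starting from the 18×4.5 cube, the 12.5×30 cube at (0, 14) misses the remaining region (no effect); the r=7 cylinder at (3, 14.5) misses the remaining region (no effect) — 1 connected region. The outline is a single polygon with 4 vertices. Extrusion per mm of travel: 0.25 × 0.2 / (π × 0.875²) = 0.020788. Accumulating E over each segment gives final E = 0.9354.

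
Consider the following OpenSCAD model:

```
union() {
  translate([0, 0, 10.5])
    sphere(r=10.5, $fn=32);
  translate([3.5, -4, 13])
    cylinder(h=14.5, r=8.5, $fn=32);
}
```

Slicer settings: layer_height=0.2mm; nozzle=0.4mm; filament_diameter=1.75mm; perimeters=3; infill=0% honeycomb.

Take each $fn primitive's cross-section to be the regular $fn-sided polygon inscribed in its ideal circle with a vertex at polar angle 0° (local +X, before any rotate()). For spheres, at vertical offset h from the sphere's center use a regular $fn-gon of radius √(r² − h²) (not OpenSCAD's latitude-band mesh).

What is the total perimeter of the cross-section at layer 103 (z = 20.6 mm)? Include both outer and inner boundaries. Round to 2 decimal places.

At z = 20.6 mm: the sphere: section is a regular 32-gon, circumradius = √(r²−h²) = √(10.5²−10.1²) = 2.871 (perimeter = 2·32·2.871·sin(180°/32) = 18.01 mm); the r=8.5 cylinder at (3.5, -4) contributes a regular 32-gon of circumradius 8.5 (perimeter = 2·32·8.500·sin(180°/32) = 53.32 mm); Merging all regions: the r=10.5 sphere lies entirely inside the r=8.5 cylinder at (3.5, -4), so the union is just the r=8.5 cylinder at (3.5, -4) — boundary = 53.32 mm. Overall, the cross-section is a single solid region. Total boundary length (outer) = 53.32 mm.

53.32 mm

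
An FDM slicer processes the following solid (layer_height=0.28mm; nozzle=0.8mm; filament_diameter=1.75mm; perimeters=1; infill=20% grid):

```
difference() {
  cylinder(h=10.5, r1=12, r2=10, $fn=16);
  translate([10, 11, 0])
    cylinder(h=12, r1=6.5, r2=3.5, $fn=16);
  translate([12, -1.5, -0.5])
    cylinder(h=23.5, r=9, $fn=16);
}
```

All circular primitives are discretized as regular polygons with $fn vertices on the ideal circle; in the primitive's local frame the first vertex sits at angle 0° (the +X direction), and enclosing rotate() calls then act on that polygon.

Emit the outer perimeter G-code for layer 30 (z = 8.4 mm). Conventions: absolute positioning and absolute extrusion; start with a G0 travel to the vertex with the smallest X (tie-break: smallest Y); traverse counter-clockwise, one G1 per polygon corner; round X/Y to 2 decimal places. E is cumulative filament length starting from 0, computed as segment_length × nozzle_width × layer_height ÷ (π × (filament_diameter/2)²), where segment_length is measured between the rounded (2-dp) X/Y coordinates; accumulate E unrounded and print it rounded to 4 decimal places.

At z = 8.4 mm: the cone contributes a regular 16-gon of circumradius 10.400 (interpolated between r1=12 and r2=10 at t=0.800); the cone at (10, 11) (r1=6.5→r2=3.5) has section circumradius 4.400 here — a regular 16-gon; the cylinder at (12, -1.5): section is a regular 16-gon, circumradius r=9; Subtracting the remaining from the first: starting from the cone, the cone at (10, 11) misses the remaining region (no effect); the r=9 cylinder at (12, -1.5) partially overlaps it — only the 72.59 mm² overlap (of its 247.98 mm²) is removed, clipping the outline — 1 connected region. The outline is a single polygon with 19 vertices. Extrusion per mm of travel: 0.8 × 0.28 / (π × 0.875²) = 0.093128. Accumulating E over each segment gives final E = 6.1210.

G0 X-10.40 Y0.00 Z8.40
G1 X-9.61 Y-3.98 E0.3779
G1 X-7.35 Y-7.35 E0.7558
G1 X-3.98 Y-9.61 E1.1336
G1 X0.00 Y-10.40 E1.5115
G1 X3.98 Y-9.61 E1.8894
G1 X6.11 Y-8.18 E2.1283
G1 X5.64 Y-7.86 E2.1813
G1 X3.69 Y-4.94 E2.5083
G1 X3.00 Y-1.50 E2.8350
G1 X3.69 Y1.94 E3.1618
G1 X5.64 Y4.86 E3.4888
G1 X7.97 Y6.43 E3.7504
G1 X7.35 Y7.35 E3.8537
G1 X3.98 Y9.61 E4.2316
G1 X0.00 Y10.40 E4.6095
G1 X-3.98 Y9.61 E4.9874
G1 X-7.35 Y7.35 E5.3653
G1 X-9.61 Y3.98 E5.7431
G1 X-10.40 Y0.00 E6.1210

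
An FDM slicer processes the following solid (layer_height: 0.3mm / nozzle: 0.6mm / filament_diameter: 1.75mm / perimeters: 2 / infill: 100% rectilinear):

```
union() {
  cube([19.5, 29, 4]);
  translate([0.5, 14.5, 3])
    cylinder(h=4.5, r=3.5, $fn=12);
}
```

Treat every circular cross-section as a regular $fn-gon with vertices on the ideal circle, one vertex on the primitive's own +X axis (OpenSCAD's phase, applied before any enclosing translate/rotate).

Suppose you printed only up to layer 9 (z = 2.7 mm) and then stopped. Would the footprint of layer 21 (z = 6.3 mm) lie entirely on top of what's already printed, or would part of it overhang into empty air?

part overhangs

Compare the two slices. At z = 2.7: the cube is present — its section is the full 19.5×29 rectangle (area 565.50 mm²); the cylinder at (0.5, 14.5) is absent (z outside [3, 7.5]); Combining (union): only the 19.5×29 cube is present, so the union is just that shape — area = 565.50 mm². At z = 6.3: the cube is absent (z outside [0, 4]); the cylinder at (0.5, 14.5): section is a regular 12-gon, circumradius r=3.5 (area = (12/2)·3.500²·sin(360°/12) = 36.75 mm²); Combining (union): only the r=3.5 cylinder at (0.5, 14.5) is present, so the union is just that shape — area = 36.75 mm². Checking containment: at z = 6.3 the cross-section extends beyond the z = 2.7 cross-section by about 14.94 mm².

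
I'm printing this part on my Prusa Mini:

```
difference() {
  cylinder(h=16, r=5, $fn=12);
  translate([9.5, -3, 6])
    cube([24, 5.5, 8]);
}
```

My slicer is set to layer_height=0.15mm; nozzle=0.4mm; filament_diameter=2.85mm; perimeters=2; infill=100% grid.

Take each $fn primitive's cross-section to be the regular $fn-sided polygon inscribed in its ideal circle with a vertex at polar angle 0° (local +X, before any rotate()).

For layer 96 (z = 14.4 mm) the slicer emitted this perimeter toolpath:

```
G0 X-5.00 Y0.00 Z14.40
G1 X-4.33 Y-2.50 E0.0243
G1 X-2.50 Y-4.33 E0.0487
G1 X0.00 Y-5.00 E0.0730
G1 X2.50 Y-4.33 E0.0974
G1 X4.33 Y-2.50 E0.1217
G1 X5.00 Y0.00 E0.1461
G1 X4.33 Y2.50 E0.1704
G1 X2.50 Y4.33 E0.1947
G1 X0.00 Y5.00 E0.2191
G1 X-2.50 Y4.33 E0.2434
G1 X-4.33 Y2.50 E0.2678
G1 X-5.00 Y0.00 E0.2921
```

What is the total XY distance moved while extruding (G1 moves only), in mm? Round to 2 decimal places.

Sum the Euclidean lengths of each G1 segment: total = 31.06 mm.

31.06 mm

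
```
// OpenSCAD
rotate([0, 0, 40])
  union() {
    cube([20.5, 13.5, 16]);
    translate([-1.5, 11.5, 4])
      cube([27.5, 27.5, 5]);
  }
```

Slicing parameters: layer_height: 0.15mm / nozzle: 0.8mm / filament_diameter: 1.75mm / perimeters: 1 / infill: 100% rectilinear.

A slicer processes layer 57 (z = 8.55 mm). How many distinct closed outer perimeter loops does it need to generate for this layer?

At z = 8.55 mm: the cube is present — its section is the full 20.5×13.5 rectangle; the 27.5×27.5 cube at (-1.5, 11.5) contributes its full rectangle; Merging all regions: the regions partially overlap (shared area 41.00 mm²), so overlapping operands fuse into one piece — 1 connected region; (rotated 40° about Z; rotation is an isometry so areas/perimeters/island counts are preserved). The result has 1 disconnected region.

1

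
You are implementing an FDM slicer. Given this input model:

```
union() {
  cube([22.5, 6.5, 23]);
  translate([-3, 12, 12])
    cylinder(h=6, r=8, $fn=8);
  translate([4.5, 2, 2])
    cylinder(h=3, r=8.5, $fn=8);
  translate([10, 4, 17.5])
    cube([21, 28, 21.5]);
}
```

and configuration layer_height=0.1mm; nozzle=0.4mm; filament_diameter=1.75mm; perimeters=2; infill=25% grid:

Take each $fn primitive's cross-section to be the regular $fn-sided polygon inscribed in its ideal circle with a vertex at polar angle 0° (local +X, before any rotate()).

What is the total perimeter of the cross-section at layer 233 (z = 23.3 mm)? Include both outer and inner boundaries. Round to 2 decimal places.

98.00 mm

At z = 23.3 mm: the cube is not intersected at this z (z outside [0, 23]); the cylinder at (-3, 12) is absent (z outside [12, 18]); the cylinder at (4.5, 2) is not intersected at this z (z outside [2, 5]); the 21×28 cube at (10, 4) contributes its full rectangle (perimeter 98.00 mm); Merging all regions: only the 21×28 cube at (10, 4) is present, so the union is just that shape — boundary = 98.00 mm. Overall, the cross-section is a single solid region. Total boundary length (outer) = 98.00 mm.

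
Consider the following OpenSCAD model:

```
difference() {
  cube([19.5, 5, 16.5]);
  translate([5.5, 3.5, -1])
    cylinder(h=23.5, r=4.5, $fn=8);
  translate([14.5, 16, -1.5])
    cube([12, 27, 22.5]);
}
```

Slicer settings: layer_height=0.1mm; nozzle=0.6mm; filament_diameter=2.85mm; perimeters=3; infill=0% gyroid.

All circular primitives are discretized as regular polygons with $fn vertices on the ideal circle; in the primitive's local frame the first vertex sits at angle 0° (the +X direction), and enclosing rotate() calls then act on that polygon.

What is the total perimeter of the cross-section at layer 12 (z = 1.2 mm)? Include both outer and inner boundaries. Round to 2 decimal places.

48.21 mm

At z = 1.2 mm: the cube is present — its section is the full 19.5×5 rectangle (perimeter 49.00 mm); the r=4.5 cylinder at (5.5, 3.5) contributes a regular 8-gon of circumradius 4.5 (perimeter = 2·8·4.500·sin(180°/8) = 27.55 mm); the cube at (14.5, 16) (footprint 12×27) is included at this height (perimeter 78.00 mm); Subtracting the remaining from the first: starting from the 19.5×5 cube, the r=4.5 cylinder at (5.5, 3.5) partially overlaps it — only the 38.79 mm² overlap (of its 57.28 mm²) is removed, clipping the outline; the 12×27 cube at (14.5, 16) misses the remaining region (no effect) — boundary = 48.21 mm. Overall, the cross-section has 2 separate islands. Total boundary length (outer) = 48.21 mm.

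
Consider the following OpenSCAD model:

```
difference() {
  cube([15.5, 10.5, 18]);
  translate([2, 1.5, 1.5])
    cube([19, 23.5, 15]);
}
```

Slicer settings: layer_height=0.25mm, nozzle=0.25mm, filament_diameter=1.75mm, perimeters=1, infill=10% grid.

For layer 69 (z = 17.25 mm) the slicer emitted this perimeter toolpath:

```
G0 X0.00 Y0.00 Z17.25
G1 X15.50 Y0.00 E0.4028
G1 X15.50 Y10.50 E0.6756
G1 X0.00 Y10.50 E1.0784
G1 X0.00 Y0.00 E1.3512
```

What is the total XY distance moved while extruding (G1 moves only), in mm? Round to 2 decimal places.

52.00 mm

Sum the Euclidean lengths of each G1 segment: total = 52.00 mm.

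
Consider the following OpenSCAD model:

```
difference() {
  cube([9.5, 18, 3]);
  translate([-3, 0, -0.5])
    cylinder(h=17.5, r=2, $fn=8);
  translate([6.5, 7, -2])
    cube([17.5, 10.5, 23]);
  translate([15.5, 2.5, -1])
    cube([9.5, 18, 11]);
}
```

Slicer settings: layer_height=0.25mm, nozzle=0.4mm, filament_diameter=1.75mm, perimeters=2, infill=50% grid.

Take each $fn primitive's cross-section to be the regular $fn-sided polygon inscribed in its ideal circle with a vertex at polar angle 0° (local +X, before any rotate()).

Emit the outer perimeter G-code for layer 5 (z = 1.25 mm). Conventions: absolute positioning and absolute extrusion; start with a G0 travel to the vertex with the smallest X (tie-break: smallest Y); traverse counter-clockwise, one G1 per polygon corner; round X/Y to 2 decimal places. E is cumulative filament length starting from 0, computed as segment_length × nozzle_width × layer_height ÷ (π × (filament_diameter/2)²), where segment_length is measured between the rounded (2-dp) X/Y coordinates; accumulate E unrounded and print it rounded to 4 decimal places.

At z = 1.25 mm: the cube is present — its section is the full 9.5×18 rectangle; the cylinder at (-3, 0): section is a regular 8-gon, circumradius r=2; the 17.5×10.5 cube at (6.5, 7) contributes its full rectangle; the cube at (15.5, 2.5) (footprint 9.5×18) is included at this height; Taking the first minus the rest: starting from the 9.5×18 cube, the r=2 cylinder at (-3, 0) misses the remaining region (no effect); the 17.5×10.5 cube at (6.5, 7) partially overlaps it — only the 31.50 mm² overlap (of its 183.75 mm²) is removed, clipping the outline; the 9.5×18 cube at (15.5, 2.5) misses the remaining region (no effect) — 1 connected region. The outline is a single polygon with 8 vertices. Extrusion per mm of travel: 0.4 × 0.25 / (π × 0.875²) = 0.041575. Accumulating E over each segment gives final E = 2.5361.

G0 X0.00 Y0.00 Z1.25
G1 X9.50 Y0.00 E0.3950
G1 X9.50 Y7.00 E0.6860
G1 X6.50 Y7.00 E0.8107
G1 X6.50 Y17.50 E1.2473
G1 X9.50 Y17.50 E1.3720
G1 X9.50 Y18.00 E1.3928
G1 X0.00 Y18.00 E1.7877
G1 X0.00 Y0.00 E2.5361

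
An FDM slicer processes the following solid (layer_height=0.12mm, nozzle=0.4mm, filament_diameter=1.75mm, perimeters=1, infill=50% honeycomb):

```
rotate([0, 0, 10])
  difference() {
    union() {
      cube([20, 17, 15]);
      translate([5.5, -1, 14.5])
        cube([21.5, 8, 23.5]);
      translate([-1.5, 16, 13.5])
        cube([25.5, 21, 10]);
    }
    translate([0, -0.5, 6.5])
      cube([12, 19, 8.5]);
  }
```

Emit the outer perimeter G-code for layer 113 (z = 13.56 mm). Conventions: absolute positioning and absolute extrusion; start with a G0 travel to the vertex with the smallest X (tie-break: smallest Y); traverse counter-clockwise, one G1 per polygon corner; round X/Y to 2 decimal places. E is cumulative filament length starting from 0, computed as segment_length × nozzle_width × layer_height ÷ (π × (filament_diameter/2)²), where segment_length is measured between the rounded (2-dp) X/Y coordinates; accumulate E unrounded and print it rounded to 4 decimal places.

G0 X-7.90 Y36.18 Z13.56
G1 X-4.26 Y15.50 E0.4190
G1 X-2.78 Y15.76 E0.4490
G1 X-3.21 Y18.22 E0.4989
G1 X8.61 Y20.30 E0.7384
G1 X11.82 Y2.08 E1.1076
G1 X19.70 Y3.47 E1.2672
G1 X16.92 Y19.23 E1.5866
G1 X20.86 Y19.92 E1.6664
G1 X17.21 Y40.61 E2.0857
G1 X-7.90 Y36.18 E2.5945

At z = 13.56 mm: the cube (footprint 20×17) is included at this height; the cube at (5.5, -1) is absent (z outside [14.5, 38]); the cube at (-1.5, 16) (footprint 25.5×21) is included at this height; Combining (union): the regions partially overlap (shared area 20.00 mm²), so overlapping operands fuse into one piece — 1 connected region; the cube at (0, -0.5) is present — its section is the full 12×19 rectangle; After the difference (first − rest): starting from that combined region, the 12×19 cube at (0, -0.5) partially overlaps it — only the 222.00 mm² overlap (of its 228.00 mm²) is removed, clipping the outline — 1 connected region; (rotated 10° about Z; rotation is an isometry so areas/perimeters/island counts are preserved). The outline is a single polygon with 10 vertices. Extrusion per mm of travel: 0.4 × 0.12 / (π × 0.875²) = 0.019956. Accumulating E over each segment gives final E = 2.5945.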